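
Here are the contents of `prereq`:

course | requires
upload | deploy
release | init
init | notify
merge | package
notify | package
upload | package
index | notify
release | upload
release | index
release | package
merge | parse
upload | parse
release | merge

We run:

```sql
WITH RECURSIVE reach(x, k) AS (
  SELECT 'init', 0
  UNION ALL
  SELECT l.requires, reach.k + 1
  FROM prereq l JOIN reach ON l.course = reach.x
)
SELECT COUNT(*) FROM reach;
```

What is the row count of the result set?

Base: (init, k=0).
Iteration 1: edges from {init} -> (notify, k=1).
Iteration 2: edges from {notify} -> (package, k=2).
Iteration 3: no outgoing edges from {package}; recursion stops.
Total rows emitted: 3.

3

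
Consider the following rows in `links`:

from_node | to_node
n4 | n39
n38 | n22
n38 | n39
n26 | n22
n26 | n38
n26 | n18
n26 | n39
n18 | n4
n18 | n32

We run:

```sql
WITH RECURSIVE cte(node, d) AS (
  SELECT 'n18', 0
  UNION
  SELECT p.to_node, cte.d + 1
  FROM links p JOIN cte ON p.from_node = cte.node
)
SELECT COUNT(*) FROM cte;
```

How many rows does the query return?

Base: (n18, d=0).
Iteration 1: edges from {n18} -> (n32, d=1), (n4, d=1).
Iteration 2: edges from {n32,n4} -> (n39, d=2).
Iteration 3: no outgoing edges from {n39}; recursion stops.
Total rows emitted: 4.

4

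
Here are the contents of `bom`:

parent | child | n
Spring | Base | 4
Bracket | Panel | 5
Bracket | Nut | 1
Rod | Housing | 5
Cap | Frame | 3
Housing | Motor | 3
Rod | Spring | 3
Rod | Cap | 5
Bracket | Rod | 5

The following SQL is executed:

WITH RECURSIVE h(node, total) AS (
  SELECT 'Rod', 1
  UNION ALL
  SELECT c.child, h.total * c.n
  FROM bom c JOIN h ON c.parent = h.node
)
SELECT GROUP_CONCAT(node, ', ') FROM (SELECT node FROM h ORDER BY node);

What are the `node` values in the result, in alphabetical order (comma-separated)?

Base: (Rod, total=1).
Iteration 1: components of {Rod} -> Cap = 1*5 = 5, Housing = 1*5 = 5, Spring = 1*3 = 3.
Iteration 2: components of {Cap,Housing,Spring} -> Base = 3*4 = 12, Frame = 5*3 = 15, Motor = 5*3 = 15.
Iteration 3: no further components; recursion stops.

Base, Cap, Frame, Housing, Motor, Rod, Spring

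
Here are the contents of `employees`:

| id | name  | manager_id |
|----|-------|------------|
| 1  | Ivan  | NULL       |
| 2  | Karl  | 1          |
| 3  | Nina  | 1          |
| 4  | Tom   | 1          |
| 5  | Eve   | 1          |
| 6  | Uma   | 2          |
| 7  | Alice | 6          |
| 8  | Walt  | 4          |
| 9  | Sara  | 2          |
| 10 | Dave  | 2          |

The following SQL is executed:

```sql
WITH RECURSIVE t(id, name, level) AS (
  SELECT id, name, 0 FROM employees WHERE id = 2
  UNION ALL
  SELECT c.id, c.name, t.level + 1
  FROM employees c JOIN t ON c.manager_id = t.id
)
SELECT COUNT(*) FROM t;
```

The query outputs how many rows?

Base: id=2 (Karl) at level 0.
Iteration 1: rows with manager_id in {2} -> Uma (id 6, level 1), Sara (id 9, level 1), Dave (id 10, level 1).
Iteration 2: rows with manager_id in {6,9,10} -> Alice (id 7, level 2).
Iteration 3: no rows with manager_id in {7}; recursion stops.
Total rows emitted: 5.

5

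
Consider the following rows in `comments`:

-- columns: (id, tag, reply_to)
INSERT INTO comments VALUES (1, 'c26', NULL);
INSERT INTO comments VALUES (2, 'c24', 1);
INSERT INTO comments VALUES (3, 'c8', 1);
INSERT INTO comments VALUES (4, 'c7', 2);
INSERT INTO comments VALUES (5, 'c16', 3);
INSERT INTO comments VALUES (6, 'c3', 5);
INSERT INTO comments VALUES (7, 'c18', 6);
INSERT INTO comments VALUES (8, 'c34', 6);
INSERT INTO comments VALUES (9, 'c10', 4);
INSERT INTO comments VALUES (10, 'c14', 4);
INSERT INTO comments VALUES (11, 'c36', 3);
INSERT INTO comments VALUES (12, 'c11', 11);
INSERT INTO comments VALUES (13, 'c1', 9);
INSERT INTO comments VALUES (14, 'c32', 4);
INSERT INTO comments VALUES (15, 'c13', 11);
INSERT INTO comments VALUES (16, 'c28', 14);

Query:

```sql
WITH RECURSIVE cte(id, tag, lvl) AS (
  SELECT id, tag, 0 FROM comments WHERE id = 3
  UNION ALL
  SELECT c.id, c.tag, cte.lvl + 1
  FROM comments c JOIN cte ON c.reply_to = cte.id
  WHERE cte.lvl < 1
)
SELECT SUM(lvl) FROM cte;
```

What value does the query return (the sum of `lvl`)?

2

Base: id=3 (c8) at lvl 0.
Iteration 1: rows with reply_to in {3} -> c16 (id 5, lvl 1), c36 (id 11, lvl 1).
Iteration 2: lvl < 1 fails for all current rows; recursion stops.
SUM(lvl) = 0 + 1 + 1 = 2.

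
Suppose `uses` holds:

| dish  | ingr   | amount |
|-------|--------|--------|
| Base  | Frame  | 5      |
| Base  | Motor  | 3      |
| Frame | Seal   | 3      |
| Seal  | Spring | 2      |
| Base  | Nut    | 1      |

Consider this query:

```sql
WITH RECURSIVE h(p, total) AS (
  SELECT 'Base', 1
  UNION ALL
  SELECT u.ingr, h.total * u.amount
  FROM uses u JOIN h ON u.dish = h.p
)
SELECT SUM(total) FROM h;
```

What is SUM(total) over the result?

55

Base: (Base, total=1).
Iteration 1: components of {Base} -> Frame = 1*5 = 5, Motor = 1*3 = 3, Nut = 1*1 = 1.
Iteration 2: components of {Frame,Motor,Nut} -> Seal = 5*3 = 15.
Iteration 3: components of {Seal} -> Spring = 15*2 = 30.
Iteration 4: no further components; recursion stops.
SUM(total) = 1 + 5 + 3 + 1 + 15 + 30 = 55.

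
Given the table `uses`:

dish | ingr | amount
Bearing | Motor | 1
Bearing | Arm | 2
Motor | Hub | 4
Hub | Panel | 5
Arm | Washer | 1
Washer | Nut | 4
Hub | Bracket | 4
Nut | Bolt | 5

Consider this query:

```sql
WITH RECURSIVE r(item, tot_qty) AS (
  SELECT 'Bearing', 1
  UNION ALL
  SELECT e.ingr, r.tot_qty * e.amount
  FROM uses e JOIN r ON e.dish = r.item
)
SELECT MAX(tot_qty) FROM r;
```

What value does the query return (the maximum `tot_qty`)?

40

Base: (Bearing, tot_qty=1).
Iteration 1: components of {Bearing} -> Arm = 1*2 = 2, Motor = 1*1 = 1.
Iteration 2: components of {Arm,Motor} -> Hub = 1*4 = 4, Washer = 2*1 = 2.
Iteration 3: components of {Hub,Washer} -> Bracket = 4*4 = 16, Nut = 2*4 = 8, Panel = 4*5 = 20.
Iteration 4: components of {Bracket,Nut,Panel} -> Bolt = 8*5 = 40.
Iteration 5: no further components; recursion stops.
tot_qty values: 1, 1, 2, 4, 2, 20, 16, 8, 40; the maximum is 40.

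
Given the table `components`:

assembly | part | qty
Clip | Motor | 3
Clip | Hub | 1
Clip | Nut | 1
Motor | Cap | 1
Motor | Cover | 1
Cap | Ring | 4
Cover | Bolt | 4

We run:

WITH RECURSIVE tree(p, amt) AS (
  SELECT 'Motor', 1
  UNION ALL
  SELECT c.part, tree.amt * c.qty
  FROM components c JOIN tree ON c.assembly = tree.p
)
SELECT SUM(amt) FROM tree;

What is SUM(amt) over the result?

11

Base: (Motor, amt=1).
Iteration 1: components of {Motor} -> Cap = 1*1 = 1, Cover = 1*1 = 1.
Iteration 2: components of {Cap,Cover} -> Bolt = 1*4 = 4, Ring = 1*4 = 4.
Iteration 3: no further components; recursion stops.
SUM(amt) = 1 + 1 + 1 + 4 + 4 = 11.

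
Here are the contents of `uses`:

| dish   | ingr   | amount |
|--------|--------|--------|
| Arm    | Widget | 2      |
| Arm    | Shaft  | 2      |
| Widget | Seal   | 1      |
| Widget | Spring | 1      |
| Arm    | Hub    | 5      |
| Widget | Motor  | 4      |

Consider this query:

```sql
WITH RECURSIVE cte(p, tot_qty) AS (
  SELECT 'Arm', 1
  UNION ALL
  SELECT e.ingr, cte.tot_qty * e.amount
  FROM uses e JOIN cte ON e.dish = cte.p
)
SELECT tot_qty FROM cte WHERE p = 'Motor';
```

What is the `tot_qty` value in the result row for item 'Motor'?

8

Base: (Arm, tot_qty=1).
Iteration 1: components of {Arm} -> Hub = 1*5 = 5, Shaft = 1*2 = 2, Widget = 1*2 = 2.
Iteration 2: components of {Hub,Shaft,Widget} -> Motor = 2*4 = 8, Seal = 2*1 = 2, Spring = 2*1 = 2.
Iteration 3: no further components; recursion stops.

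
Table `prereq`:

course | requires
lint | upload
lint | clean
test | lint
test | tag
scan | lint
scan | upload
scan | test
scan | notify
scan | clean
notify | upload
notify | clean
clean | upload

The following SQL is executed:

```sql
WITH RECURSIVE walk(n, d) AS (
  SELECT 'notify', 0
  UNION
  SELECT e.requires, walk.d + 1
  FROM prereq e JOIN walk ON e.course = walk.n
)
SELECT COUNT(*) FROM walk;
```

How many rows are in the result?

4

Base: (notify, d=0).
Iteration 1: edges from {notify} -> (clean, d=1), (upload, d=1).
Iteration 2: edges from {clean,upload} -> (upload, d=2).
Iteration 3: no outgoing edges from {upload}; recursion stops.
Total rows emitted: 4.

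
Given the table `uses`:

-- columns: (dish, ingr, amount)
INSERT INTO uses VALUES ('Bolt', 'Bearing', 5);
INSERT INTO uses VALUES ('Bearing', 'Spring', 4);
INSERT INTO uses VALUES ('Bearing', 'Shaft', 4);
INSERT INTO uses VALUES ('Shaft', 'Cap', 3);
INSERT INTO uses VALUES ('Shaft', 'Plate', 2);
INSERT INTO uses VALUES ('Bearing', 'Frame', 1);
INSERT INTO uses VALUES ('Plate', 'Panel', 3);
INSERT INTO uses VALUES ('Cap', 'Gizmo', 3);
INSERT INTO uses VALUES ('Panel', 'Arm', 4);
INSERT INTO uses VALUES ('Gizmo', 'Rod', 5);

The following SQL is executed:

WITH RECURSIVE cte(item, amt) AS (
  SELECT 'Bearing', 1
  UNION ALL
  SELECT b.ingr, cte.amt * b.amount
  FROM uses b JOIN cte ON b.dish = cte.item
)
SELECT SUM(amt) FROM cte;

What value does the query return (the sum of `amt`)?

Base: (Bearing, amt=1).
Iteration 1: components of {Bearing} -> Frame = 1*1 = 1, Shaft = 1*4 = 4, Spring = 1*4 = 4.
Iteration 2: components of {Frame,Shaft,Spring} -> Cap = 4*3 = 12, Plate = 4*2 = 8.
Iteration 3: components of {Cap,Plate} -> Gizmo = 12*3 = 36, Panel = 8*3 = 24.
Iteration 4: components of {Gizmo,Panel} -> Arm = 24*4 = 96, Rod = 36*5 = 180.
Iteration 5: no further components; recursion stops.
SUM(amt) = 1 + 4 + 4 + 1 + 12 + 8 + 36 + 24 + 180 + 96 = 366.

366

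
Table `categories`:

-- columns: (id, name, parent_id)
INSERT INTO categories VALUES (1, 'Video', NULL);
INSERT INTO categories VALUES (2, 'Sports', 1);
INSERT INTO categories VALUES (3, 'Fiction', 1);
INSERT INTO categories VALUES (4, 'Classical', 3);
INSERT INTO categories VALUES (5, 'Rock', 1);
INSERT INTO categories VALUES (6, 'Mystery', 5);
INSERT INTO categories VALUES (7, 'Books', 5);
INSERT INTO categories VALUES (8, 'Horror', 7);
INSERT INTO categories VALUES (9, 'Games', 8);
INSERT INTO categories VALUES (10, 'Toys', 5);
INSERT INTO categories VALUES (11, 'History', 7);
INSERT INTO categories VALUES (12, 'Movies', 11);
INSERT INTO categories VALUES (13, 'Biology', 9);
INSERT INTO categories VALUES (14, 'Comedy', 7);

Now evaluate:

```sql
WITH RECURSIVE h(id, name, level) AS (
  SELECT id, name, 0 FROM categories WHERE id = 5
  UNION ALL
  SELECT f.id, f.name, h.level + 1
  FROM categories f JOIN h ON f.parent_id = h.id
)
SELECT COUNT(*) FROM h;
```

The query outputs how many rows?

10

Base: id=5 (Rock) at level 0.
Iteration 1: rows with parent_id in {5} -> Mystery (id 6, level 1), Books (id 7, level 1), Toys (id 10, level 1).
Iteration 2: rows with parent_id in {6,7,10} -> Horror (id 8, level 2), History (id 11, level 2), Comedy (id 14, level 2).
Iteration 3: rows with parent_id in {8,11,14} -> Games (id 9, level 3), Movies (id 12, level 3).
Iteration 4: rows with parent_id in {9,12} -> Biology (id 13, level 4).
Iteration 5: no rows with parent_id in {13}; recursion stops.
Total rows emitted: 10.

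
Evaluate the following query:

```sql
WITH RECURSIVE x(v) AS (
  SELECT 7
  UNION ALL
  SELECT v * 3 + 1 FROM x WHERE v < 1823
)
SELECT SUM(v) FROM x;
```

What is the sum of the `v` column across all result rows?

8194

Base: v=7.
Iteration 1: 7 < 1823 holds -> v = 7 * 3 + 1 = 22.
Iteration 2: 22 < 1823 holds -> v = 22 * 3 + 1 = 67.
Iteration 3: 67 < 1823 holds -> v = 67 * 3 + 1 = 202.
Iteration 4: 202 < 1823 holds -> v = 202 * 3 + 1 = 607.
Iteration 5: 607 < 1823 holds -> v = 607 * 3 + 1 = 1822.
Iteration 6: 1822 < 1823 holds -> v = 1822 * 3 + 1 = 5467.
Iteration 7: 5467 < 1823 fails; recursion stops.
SUM(v) = 7 + 22 + 67 + 202 + 607 + 1822 + 5467 = 8194.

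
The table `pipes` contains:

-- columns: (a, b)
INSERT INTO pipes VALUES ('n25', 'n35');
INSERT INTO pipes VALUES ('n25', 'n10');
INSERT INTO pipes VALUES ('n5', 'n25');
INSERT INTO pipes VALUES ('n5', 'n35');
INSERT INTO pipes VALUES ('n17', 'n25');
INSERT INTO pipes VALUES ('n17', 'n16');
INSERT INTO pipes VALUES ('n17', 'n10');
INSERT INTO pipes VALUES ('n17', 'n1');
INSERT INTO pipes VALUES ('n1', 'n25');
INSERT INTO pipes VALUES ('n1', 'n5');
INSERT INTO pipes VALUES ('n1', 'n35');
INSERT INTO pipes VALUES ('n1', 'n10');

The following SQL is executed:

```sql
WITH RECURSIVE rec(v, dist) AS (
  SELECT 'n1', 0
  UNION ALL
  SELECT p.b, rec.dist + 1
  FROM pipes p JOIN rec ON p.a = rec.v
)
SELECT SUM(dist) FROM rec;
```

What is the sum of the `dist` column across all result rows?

Base: (n1, dist=0).
Iteration 1: edges from {n1} -> (n10, dist=1), (n25, dist=1), (n35, dist=1), (n5, dist=1).
Iteration 2: edges from {n10,n25,n35,n5} -> (n10, dist=2), (n25, dist=2), (n35, dist=2) x2. [UNION ALL keeps all 4 new rows, including repeats]
Iteration 3: edges from {n10,n25,n35} -> (n10, dist=3), (n35, dist=3).
Iteration 4: no outgoing edges from {n10,n35}; recursion stops.
SUM(dist) = 0 + 1 + 1 + 1 + 1 + 2 + 2 + 2 + 2 + 3 + 3 = 18.

18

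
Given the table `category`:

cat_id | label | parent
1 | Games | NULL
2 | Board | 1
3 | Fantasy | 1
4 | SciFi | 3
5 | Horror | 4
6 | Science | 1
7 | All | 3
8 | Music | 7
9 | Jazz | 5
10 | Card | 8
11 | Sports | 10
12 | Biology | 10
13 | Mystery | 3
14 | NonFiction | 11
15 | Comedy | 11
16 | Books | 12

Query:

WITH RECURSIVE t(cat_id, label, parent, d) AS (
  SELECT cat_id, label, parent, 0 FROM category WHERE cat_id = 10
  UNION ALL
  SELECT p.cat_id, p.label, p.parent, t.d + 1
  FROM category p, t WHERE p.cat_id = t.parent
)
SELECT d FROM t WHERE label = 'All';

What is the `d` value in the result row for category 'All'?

2

Base: cat_id=10 (Card), parent=8, d 0.
Iteration 1: join on cat_id=8 -> Music (id 8, parent=7, d 1).
Iteration 2: join on cat_id=7 -> All (id 7, parent=3, d 2).
Iteration 3: join on cat_id=3 -> Fantasy (id 3, parent=1, d 3).
Iteration 4: join on cat_id=1 -> Games (id 1, parent=NULL, d 4).
Iteration 5: parent is NULL; no match; recursion stops.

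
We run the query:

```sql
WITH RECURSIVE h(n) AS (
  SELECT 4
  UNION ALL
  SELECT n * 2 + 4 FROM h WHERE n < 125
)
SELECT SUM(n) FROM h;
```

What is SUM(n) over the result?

480

Base: n=4.
Iteration 1: 4 < 125 holds -> n = 4 * 2 + 4 = 12.
Iteration 2: 12 < 125 holds -> n = 12 * 2 + 4 = 28.
Iteration 3: 28 < 125 holds -> n = 28 * 2 + 4 = 60.
Iteration 4: 60 < 125 holds -> n = 60 * 2 + 4 = 124.
Iteration 5: 124 < 125 holds -> n = 124 * 2 + 4 = 252.
Iteration 6: 252 < 125 fails; recursion stops.
SUM(n) = 4 + 12 + 28 + 60 + 124 + 252 = 480.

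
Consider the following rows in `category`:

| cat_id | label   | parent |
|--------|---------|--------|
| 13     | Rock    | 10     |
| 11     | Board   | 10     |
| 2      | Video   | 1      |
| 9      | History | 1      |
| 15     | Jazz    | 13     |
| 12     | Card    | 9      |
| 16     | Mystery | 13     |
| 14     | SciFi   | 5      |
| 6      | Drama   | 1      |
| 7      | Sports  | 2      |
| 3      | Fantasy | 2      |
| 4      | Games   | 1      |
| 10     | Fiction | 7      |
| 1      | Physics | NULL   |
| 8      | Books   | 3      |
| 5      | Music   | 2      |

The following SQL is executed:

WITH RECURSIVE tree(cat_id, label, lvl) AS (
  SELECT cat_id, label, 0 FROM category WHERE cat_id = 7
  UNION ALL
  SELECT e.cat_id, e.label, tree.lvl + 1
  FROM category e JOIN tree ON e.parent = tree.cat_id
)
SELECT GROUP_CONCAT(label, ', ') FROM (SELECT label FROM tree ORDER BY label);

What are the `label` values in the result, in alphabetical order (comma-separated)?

Board, Fiction, Jazz, Mystery, Rock, Sports

Base: cat_id=7 (Sports) at lvl 0.
Iteration 1: rows with parent in {7} -> Fiction (id 10, lvl 1).
Iteration 2: rows with parent in {10} -> Board (id 11, lvl 2), Rock (id 13, lvl 2).
Iteration 3: rows with parent in {11,13} -> Jazz (id 15, lvl 3), Mystery (id 16, lvl 3).
Iteration 4: no rows with parent in {15,16}; recursion stops.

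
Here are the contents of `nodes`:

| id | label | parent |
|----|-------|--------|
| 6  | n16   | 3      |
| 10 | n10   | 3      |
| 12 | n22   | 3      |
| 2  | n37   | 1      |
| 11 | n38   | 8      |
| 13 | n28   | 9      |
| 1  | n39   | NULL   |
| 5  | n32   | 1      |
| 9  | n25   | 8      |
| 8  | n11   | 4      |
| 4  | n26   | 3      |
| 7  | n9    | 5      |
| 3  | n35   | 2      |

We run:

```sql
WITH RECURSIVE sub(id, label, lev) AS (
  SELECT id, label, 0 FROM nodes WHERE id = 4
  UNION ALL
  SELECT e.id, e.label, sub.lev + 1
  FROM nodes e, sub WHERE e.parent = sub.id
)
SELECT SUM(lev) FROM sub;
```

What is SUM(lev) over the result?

Base: id=4 (n26) at lev 0.
Iteration 1: rows with parent in {4} -> n11 (id 8, lev 1).
Iteration 2: rows with parent in {8} -> n25 (id 9, lev 2), n38 (id 11, lev 2).
Iteration 3: rows with parent in {9,11} -> n28 (id 13, lev 3).
Iteration 4: no rows with parent in {13}; recursion stops.
SUM(lev) = 0 + 1 + 2 + 2 + 3 = 8.

8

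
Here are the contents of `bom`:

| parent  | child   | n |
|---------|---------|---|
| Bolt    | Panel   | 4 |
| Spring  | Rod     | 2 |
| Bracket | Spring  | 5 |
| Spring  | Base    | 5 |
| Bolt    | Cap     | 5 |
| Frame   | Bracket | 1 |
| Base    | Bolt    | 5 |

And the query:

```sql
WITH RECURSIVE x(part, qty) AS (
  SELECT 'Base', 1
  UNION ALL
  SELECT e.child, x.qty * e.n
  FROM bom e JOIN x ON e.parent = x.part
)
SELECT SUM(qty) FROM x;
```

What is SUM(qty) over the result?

Base: (Base, qty=1).
Iteration 1: components of {Base} -> Bolt = 1*5 = 5.
Iteration 2: components of {Bolt} -> Cap = 5*5 = 25, Panel = 5*4 = 20.
Iteration 3: no further components; recursion stops.
SUM(qty) = 1 + 5 + 20 + 25 = 51.

51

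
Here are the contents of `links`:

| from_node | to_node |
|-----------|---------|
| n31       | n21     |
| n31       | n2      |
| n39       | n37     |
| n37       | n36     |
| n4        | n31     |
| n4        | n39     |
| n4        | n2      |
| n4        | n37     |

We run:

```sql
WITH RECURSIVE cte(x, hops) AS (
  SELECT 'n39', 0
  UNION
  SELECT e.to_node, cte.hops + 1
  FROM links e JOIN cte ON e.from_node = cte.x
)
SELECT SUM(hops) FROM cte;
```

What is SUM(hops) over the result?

3

Base: (n39, hops=0).
Iteration 1: edges from {n39} -> (n37, hops=1).
Iteration 2: edges from {n37} -> (n36, hops=2).
Iteration 3: no outgoing edges from {n36}; recursion stops.
SUM(hops) = 0 + 1 + 2 = 3.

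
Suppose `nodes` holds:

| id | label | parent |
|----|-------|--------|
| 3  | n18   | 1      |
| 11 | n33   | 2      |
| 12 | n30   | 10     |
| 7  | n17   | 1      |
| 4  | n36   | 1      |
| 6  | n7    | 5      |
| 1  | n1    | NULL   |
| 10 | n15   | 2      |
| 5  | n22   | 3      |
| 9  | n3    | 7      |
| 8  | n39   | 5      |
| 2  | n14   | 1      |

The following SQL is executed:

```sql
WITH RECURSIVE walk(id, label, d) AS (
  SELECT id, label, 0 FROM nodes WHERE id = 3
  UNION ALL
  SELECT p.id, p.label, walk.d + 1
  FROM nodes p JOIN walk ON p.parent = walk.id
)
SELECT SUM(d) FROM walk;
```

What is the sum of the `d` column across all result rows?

5

Base: id=3 (n18) at d 0.
Iteration 1: rows with parent in {3} -> n22 (id 5, d 1).
Iteration 2: rows with parent in {5} -> n7 (id 6, d 2), n39 (id 8, d 2).
Iteration 3: no rows with parent in {6,8}; recursion stops.
SUM(d) = 0 + 1 + 2 + 2 = 5.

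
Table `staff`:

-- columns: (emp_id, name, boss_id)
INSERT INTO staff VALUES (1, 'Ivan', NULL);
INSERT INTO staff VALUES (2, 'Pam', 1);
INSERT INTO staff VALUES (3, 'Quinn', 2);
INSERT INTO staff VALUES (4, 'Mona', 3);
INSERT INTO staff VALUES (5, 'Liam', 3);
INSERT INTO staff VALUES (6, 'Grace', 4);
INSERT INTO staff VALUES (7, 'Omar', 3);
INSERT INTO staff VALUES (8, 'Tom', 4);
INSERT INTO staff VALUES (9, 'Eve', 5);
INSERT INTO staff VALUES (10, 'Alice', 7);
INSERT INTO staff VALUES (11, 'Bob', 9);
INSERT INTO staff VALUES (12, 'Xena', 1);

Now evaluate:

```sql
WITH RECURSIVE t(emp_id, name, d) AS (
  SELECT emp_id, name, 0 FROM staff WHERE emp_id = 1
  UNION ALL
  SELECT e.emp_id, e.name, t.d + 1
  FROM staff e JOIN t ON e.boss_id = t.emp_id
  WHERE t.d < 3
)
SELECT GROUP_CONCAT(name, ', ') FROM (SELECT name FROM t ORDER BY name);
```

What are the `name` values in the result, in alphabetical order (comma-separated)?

Ivan, Liam, Mona, Omar, Pam, Quinn, Xena

Base: emp_id=1 (Ivan) at d 0.
Iteration 1: rows with boss_id in {1} -> Pam (id 2, d 1), Xena (id 12, d 1).
Iteration 2: rows with boss_id in {2,12} -> Quinn (id 3, d 2).
Iteration 3: rows with boss_id in {3} -> Mona (id 4, d 3), Liam (id 5, d 3), Omar (id 7, d 3).
Iteration 4: d < 3 fails for all current rows; recursion stops.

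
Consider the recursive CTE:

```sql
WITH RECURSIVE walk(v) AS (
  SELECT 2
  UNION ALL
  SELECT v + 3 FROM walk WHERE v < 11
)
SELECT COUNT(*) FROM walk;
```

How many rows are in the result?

Base: v=2.
Iteration 1: 2 < 11 holds -> v = 2 + 3 = 5.
Iteration 2: 5 < 11 holds -> v = 5 + 3 = 8.
Iteration 3: 8 < 11 holds -> v = 8 + 3 = 11.
Iteration 4: 11 < 11 fails; recursion stops.
Total rows emitted: 4.

4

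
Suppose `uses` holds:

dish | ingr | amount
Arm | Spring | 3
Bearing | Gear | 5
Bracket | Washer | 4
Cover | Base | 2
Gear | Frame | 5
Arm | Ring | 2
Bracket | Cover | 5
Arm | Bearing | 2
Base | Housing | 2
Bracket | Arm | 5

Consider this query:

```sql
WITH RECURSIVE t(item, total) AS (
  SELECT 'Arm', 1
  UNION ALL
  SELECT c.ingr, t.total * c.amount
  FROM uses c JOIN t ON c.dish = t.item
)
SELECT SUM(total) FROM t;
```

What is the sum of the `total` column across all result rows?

68

Base: (Arm, total=1).
Iteration 1: components of {Arm} -> Bearing = 1*2 = 2, Ring = 1*2 = 2, Spring = 1*3 = 3.
Iteration 2: components of {Bearing,Ring,Spring} -> Gear = 2*5 = 10.
Iteration 3: components of {Gear} -> Frame = 10*5 = 50.
Iteration 4: no further components; recursion stops.
SUM(total) = 1 + 2 + 3 + 2 + 10 + 50 = 68.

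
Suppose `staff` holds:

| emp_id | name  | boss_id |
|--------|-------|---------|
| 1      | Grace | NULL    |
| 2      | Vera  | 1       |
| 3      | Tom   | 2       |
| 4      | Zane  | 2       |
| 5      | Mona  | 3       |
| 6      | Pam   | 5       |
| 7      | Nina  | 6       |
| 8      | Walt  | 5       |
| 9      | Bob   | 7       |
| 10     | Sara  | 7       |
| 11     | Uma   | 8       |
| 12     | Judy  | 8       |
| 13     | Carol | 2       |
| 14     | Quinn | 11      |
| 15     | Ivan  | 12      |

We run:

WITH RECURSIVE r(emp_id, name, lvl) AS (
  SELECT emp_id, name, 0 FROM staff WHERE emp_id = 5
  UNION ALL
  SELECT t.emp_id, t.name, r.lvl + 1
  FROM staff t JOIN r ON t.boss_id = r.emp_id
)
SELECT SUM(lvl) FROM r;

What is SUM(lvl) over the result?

Base: emp_id=5 (Mona) at lvl 0.
Iteration 1: rows with boss_id in {5} -> Pam (id 6, lvl 1), Walt (id 8, lvl 1).
Iteration 2: rows with boss_id in {6,8} -> Nina (id 7, lvl 2), Uma (id 11, lvl 2), Judy (id 12, lvl 2).
Iteration 3: rows with boss_id in {7,11,12} -> Bob (id 9, lvl 3), Sara (id 10, lvl 3), Quinn (id 14, lvl 3), Ivan (id 15, lvl 3).
Iteration 4: no rows with boss_id in {9,10,14,15}; recursion stops.
SUM(lvl) = 0 + 1 + 1 + 2 + 2 + 2 + 3 + 3 + 3 + 3 = 20.

20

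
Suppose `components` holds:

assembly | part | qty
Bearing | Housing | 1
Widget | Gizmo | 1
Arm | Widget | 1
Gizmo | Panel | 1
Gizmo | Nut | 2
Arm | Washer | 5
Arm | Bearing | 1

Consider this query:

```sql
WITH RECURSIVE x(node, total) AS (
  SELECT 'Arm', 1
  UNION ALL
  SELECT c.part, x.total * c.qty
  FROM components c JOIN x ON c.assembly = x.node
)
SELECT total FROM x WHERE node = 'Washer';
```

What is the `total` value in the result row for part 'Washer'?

Base: (Arm, total=1).
Iteration 1: components of {Arm} -> Bearing = 1*1 = 1, Washer = 1*5 = 5, Widget = 1*1 = 1.
Iteration 2: components of {Bearing,Washer,Widget} -> Gizmo = 1*1 = 1, Housing = 1*1 = 1.
Iteration 3: components of {Gizmo,Housing} -> Nut = 1*2 = 2, Panel = 1*1 = 1.
Iteration 4: no further components; recursion stops.

5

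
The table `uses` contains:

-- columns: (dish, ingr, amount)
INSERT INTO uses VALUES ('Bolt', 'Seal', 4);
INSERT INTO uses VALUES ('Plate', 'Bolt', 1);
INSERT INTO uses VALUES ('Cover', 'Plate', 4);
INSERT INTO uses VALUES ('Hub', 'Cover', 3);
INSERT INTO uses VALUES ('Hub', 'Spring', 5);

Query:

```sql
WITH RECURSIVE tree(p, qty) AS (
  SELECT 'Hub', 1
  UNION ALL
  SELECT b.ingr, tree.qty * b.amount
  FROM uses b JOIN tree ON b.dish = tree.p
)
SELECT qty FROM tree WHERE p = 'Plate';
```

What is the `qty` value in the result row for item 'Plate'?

Base: (Hub, qty=1).
Iteration 1: components of {Hub} -> Cover = 1*3 = 3, Spring = 1*5 = 5.
Iteration 2: components of {Cover,Spring} -> Plate = 3*4 = 12.
Iteration 3: components of {Plate} -> Bolt = 12*1 = 12.
Iteration 4: components of {Bolt} -> Seal = 12*4 = 48.
Iteration 5: no further components; recursion stops.

12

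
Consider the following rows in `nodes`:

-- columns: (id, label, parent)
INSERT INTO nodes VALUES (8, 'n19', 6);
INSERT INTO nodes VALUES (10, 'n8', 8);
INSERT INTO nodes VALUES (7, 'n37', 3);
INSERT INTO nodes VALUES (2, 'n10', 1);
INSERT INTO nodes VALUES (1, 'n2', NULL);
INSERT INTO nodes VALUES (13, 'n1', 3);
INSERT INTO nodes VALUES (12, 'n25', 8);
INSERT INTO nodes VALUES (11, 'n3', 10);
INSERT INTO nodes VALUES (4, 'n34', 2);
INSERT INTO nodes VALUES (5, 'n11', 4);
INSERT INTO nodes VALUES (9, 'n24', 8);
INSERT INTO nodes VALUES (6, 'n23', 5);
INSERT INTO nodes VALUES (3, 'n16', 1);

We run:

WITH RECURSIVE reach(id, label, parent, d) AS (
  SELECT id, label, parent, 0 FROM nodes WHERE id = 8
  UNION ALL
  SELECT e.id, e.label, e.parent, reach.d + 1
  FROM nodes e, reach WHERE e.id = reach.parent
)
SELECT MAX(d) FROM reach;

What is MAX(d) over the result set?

Base: id=8 (n19), parent=6, d 0.
Iteration 1: join on id=6 -> n23 (id 6, parent=5, d 1).
Iteration 2: join on id=5 -> n11 (id 5, parent=4, d 2).
Iteration 3: join on id=4 -> n34 (id 4, parent=2, d 3).
Iteration 4: join on id=2 -> n10 (id 2, parent=1, d 4).
Iteration 5: join on id=1 -> n2 (id 1, parent=NULL, d 5).
Iteration 6: parent is NULL; no match; recursion stops.
d values: 0, 1, 2, 3, 4, 5; the maximum is 5.

5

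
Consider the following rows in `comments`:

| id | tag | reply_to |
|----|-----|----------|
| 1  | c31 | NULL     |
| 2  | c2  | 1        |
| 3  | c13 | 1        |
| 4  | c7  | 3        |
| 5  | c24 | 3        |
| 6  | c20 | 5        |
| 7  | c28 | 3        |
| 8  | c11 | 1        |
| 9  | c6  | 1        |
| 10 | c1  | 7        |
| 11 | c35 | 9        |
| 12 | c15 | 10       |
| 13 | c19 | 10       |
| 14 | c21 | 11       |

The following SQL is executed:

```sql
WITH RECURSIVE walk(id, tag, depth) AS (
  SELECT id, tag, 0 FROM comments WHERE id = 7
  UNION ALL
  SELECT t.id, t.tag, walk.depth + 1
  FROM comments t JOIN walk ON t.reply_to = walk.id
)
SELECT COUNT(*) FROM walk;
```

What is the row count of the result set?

4

Base: id=7 (c28) at depth 0.
Iteration 1: rows with reply_to in {7} -> c1 (id 10, depth 1).
Iteration 2: rows with reply_to in {10} -> c15 (id 12, depth 2), c19 (id 13, depth 2).
Iteration 3: no rows with reply_to in {12,13}; recursion stops.
Total rows emitted: 4.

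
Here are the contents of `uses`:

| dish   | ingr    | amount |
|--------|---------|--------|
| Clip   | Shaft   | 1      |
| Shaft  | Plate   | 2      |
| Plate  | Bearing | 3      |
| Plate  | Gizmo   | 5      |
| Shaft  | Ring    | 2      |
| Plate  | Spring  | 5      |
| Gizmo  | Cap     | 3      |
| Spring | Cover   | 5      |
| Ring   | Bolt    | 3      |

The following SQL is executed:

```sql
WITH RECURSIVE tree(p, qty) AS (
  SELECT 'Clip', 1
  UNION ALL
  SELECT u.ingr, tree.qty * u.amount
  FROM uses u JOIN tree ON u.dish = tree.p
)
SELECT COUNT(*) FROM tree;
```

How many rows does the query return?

10

Base: (Clip, qty=1).
Iteration 1: components of {Clip} -> Shaft = 1*1 = 1.
Iteration 2: components of {Shaft} -> Plate = 1*2 = 2, Ring = 1*2 = 2.
Iteration 3: components of {Plate,Ring} -> Bearing = 2*3 = 6, Bolt = 2*3 = 6, Gizmo = 2*5 = 10, Spring = 2*5 = 10.
Iteration 4: components of {Bearing,Bolt,Gizmo,Spring} -> Cap = 10*3 = 30, Cover = 10*5 = 50.
Iteration 5: no further components; recursion stops.
Total rows emitted: 10.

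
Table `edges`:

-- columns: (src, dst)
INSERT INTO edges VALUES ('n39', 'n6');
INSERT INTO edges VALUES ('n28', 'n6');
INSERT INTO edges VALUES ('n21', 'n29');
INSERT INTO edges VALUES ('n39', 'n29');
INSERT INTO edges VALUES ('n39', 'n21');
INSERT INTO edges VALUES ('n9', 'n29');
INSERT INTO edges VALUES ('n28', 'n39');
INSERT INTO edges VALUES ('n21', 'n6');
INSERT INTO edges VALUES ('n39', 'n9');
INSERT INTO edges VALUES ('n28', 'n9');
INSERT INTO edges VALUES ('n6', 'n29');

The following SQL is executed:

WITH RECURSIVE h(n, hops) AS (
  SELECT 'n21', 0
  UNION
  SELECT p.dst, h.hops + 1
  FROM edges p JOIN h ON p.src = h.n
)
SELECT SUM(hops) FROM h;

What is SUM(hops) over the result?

Base: (n21, hops=0).
Iteration 1: edges from {n21} -> (n29, hops=1), (n6, hops=1).
Iteration 2: edges from {n29,n6} -> (n29, hops=2).
Iteration 3: no outgoing edges from {n29}; recursion stops.
SUM(hops) = 0 + 1 + 1 + 2 = 4.

4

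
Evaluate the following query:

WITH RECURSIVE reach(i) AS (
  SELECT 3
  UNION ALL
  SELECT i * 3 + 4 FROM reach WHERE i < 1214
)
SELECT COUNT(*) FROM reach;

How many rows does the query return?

7

Base: i=3.
Iteration 1: 3 < 1214 holds -> i = 3 * 3 + 4 = 13.
Iteration 2: 13 < 1214 holds -> i = 13 * 3 + 4 = 43.
Iteration 3: 43 < 1214 holds -> i = 43 * 3 + 4 = 133.
Iteration 4: 133 < 1214 holds -> i = 133 * 3 + 4 = 403.
Iteration 5: 403 < 1214 holds -> i = 403 * 3 + 4 = 1213.
Iteration 6: 1213 < 1214 holds -> i = 1213 * 3 + 4 = 3643.
Iteration 7: 3643 < 1214 fails; recursion stops.
Total rows emitted: 7.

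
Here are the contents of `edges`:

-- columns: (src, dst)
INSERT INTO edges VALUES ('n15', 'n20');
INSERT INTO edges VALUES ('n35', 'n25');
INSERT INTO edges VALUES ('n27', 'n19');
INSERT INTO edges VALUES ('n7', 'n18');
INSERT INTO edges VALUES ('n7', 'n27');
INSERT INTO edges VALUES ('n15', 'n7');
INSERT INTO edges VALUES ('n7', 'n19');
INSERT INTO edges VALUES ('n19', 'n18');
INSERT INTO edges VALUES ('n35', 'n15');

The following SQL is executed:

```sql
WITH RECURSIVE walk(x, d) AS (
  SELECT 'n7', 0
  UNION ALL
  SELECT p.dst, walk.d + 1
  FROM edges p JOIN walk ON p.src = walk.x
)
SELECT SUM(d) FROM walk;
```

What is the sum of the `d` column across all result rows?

Base: (n7, d=0).
Iteration 1: edges from {n7} -> (n18, d=1), (n19, d=1), (n27, d=1).
Iteration 2: edges from {n18,n19,n27} -> (n18, d=2), (n19, d=2).
Iteration 3: edges from {n18,n19} -> (n18, d=3).
Iteration 4: no outgoing edges from {n18}; recursion stops.
SUM(d) = 0 + 1 + 1 + 1 + 2 + 2 + 3 = 10.

10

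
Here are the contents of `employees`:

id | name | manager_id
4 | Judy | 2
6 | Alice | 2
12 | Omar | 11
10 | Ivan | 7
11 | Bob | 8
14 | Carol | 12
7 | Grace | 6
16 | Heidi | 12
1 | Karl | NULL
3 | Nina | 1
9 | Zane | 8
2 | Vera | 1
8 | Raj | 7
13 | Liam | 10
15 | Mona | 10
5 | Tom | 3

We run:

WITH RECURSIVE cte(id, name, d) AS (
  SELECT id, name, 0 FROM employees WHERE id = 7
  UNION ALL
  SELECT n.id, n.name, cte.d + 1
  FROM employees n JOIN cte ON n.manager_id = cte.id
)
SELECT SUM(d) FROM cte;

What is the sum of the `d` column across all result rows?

21

Base: id=7 (Grace) at d 0.
Iteration 1: rows with manager_id in {7} -> Raj (id 8, d 1), Ivan (id 10, d 1).
Iteration 2: rows with manager_id in {8,10} -> Zane (id 9, d 2), Bob (id 11, d 2), Liam (id 13, d 2), Mona (id 15, d 2).
Iteration 3: rows with manager_id in {9,11,13,15} -> Omar (id 12, d 3).
Iteration 4: rows with manager_id in {12} -> Carol (id 14, d 4), Heidi (id 16, d 4).
Iteration 5: no rows with manager_id in {14,16}; recursion stops.
SUM(d) = 0 + 1 + 1 + 2 + 2 + 2 + 2 + 3 + 4 + 4 = 21.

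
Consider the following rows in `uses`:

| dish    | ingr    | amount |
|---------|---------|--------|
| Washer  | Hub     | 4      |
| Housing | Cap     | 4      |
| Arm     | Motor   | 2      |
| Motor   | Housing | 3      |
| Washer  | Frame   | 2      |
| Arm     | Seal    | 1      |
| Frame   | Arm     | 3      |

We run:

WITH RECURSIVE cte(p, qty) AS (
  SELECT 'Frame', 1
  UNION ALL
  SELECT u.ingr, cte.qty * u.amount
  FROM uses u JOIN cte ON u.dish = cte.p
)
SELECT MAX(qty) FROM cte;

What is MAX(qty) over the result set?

Base: (Frame, qty=1).
Iteration 1: components of {Frame} -> Arm = 1*3 = 3.
Iteration 2: components of {Arm} -> Motor = 3*2 = 6, Seal = 3*1 = 3.
Iteration 3: components of {Motor,Seal} -> Housing = 6*3 = 18.
Iteration 4: components of {Housing} -> Cap = 18*4 = 72.
Iteration 5: no further components; recursion stops.
qty values: 1, 3, 3, 6, 18, 72; the maximum is 72.

72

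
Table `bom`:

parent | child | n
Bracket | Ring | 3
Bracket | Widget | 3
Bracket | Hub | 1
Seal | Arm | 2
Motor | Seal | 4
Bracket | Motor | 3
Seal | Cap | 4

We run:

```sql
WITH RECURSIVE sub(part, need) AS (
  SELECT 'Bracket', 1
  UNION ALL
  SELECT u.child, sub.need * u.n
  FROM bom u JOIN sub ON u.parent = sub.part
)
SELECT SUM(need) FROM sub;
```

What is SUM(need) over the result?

Base: (Bracket, need=1).
Iteration 1: components of {Bracket} -> Hub = 1*1 = 1, Motor = 1*3 = 3, Ring = 1*3 = 3, Widget = 1*3 = 3.
Iteration 2: components of {Hub,Motor,Ring,Widget} -> Seal = 3*4 = 12.
Iteration 3: components of {Seal} -> Arm = 12*2 = 24, Cap = 12*4 = 48.
Iteration 4: no further components; recursion stops.
SUM(need) = 1 + 1 + 3 + 3 + 3 + 12 + 24 + 48 = 95.

95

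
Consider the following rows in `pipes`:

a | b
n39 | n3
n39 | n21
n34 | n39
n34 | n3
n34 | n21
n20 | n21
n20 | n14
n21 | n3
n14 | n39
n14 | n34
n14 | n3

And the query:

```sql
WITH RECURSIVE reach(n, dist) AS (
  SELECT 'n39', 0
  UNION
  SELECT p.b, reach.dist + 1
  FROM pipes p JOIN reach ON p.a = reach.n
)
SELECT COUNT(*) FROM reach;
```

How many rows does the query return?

4

Base: (n39, dist=0).
Iteration 1: edges from {n39} -> (n21, dist=1), (n3, dist=1).
Iteration 2: edges from {n21,n3} -> (n3, dist=2).
Iteration 3: no outgoing edges from {n3}; recursion stops.
Total rows emitted: 4.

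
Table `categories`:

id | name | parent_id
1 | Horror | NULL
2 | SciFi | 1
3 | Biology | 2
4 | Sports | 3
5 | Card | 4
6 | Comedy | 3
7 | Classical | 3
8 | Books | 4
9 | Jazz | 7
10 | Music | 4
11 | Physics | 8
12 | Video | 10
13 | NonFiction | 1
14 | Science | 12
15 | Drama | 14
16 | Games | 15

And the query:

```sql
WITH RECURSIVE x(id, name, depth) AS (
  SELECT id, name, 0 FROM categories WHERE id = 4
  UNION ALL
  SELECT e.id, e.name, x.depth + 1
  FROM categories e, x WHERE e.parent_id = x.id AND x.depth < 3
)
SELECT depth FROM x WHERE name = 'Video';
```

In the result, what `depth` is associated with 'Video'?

Base: id=4 (Sports) at depth 0.
Iteration 1: rows with parent_id in {4} -> Card (id 5, depth 1), Books (id 8, depth 1), Music (id 10, depth 1).
Iteration 2: rows with parent_id in {5,8,10} -> Physics (id 11, depth 2), Video (id 12, depth 2).
Iteration 3: rows with parent_id in {11,12} -> Science (id 14, depth 3).
Iteration 4: depth < 3 fails for all current rows; recursion stops.

2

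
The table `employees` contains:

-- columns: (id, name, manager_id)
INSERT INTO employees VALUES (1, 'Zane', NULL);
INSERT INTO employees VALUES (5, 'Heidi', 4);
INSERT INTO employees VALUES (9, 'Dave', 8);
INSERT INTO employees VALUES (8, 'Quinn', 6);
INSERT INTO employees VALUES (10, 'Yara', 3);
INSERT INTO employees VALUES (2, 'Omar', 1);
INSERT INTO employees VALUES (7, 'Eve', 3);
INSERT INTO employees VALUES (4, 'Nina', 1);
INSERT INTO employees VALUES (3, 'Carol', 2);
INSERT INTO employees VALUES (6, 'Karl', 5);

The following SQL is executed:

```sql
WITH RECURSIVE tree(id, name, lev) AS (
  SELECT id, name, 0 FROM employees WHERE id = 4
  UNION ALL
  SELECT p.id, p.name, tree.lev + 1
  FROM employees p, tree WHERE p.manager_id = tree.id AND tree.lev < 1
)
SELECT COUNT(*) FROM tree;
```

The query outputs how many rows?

2

Base: id=4 (Nina) at lev 0.
Iteration 1: rows with manager_id in {4} -> Heidi (id 5, lev 1).
Iteration 2: lev < 1 fails for all current rows; recursion stops.
Total rows emitted: 2.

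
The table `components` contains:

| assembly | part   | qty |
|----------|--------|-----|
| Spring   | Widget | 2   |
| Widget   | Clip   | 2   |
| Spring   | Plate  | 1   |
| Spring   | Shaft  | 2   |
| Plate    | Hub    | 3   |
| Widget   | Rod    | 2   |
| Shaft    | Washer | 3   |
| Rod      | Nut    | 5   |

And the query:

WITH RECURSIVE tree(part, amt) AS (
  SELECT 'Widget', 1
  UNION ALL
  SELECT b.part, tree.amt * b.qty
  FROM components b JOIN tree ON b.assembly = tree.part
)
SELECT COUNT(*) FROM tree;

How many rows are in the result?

4

Base: (Widget, amt=1).
Iteration 1: components of {Widget} -> Clip = 1*2 = 2, Rod = 1*2 = 2.
Iteration 2: components of {Clip,Rod} -> Nut = 2*5 = 10.
Iteration 3: no further components; recursion stops.
Total rows emitted: 4.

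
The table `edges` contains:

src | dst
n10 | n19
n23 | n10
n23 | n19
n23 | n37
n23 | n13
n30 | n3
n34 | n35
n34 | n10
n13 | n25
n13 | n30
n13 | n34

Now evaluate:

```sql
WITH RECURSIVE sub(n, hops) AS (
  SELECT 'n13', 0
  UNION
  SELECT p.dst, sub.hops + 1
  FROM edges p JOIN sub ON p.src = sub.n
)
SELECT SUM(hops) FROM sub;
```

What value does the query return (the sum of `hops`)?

Base: (n13, hops=0).
Iteration 1: edges from {n13} -> (n25, hops=1), (n30, hops=1), (n34, hops=1).
Iteration 2: edges from {n25,n30,n34} -> (n10, hops=2), (n3, hops=2), (n35, hops=2).
Iteration 3: edges from {n10,n3,n35} -> (n19, hops=3).
Iteration 4: no outgoing edges from {n19}; recursion stops.
SUM(hops) = 0 + 1 + 1 + 1 + 2 + 2 + 2 + 3 = 12.

12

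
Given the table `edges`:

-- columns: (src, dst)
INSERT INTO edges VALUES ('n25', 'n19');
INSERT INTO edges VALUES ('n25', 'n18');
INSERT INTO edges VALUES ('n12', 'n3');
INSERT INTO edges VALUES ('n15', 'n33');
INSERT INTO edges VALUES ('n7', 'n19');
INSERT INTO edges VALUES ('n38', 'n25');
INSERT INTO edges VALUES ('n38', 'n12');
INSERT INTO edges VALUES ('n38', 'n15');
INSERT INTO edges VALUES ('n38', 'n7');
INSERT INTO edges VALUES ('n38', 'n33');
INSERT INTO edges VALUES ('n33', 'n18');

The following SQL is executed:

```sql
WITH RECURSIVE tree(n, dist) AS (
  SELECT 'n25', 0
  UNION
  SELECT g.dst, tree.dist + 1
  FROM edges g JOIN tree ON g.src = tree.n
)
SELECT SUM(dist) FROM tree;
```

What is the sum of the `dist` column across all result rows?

2

Base: (n25, dist=0).
Iteration 1: edges from {n25} -> (n18, dist=1), (n19, dist=1).
Iteration 2: no outgoing edges from {n18,n19}; recursion stops.
SUM(dist) = 0 + 1 + 1 = 2.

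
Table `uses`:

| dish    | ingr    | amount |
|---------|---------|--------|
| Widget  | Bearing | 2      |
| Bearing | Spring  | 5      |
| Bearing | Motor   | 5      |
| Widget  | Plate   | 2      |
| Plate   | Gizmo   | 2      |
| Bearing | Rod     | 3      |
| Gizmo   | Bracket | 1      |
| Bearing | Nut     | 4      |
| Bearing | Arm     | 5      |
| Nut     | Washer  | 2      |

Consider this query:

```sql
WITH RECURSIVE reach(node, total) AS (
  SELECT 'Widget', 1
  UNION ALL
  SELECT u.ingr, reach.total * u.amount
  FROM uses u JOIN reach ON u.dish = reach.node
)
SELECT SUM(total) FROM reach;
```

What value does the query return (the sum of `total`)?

73

Base: (Widget, total=1).
Iteration 1: components of {Widget} -> Bearing = 1*2 = 2, Plate = 1*2 = 2.
Iteration 2: components of {Bearing,Plate} -> Arm = 2*5 = 10, Gizmo = 2*2 = 4, Motor = 2*5 = 10, Nut = 2*4 = 8, Rod = 2*3 = 6, Spring = 2*5 = 10.
Iteration 3: components of {Arm,Gizmo,Motor,Nut,Rod,Spring} -> Bracket = 4*1 = 4, Washer = 8*2 = 16.
Iteration 4: no further components; recursion stops.
SUM(total) = 1 + 2 + 2 + 10 + 10 + 6 + 8 + 10 + 4 + 16 + 4 = 73.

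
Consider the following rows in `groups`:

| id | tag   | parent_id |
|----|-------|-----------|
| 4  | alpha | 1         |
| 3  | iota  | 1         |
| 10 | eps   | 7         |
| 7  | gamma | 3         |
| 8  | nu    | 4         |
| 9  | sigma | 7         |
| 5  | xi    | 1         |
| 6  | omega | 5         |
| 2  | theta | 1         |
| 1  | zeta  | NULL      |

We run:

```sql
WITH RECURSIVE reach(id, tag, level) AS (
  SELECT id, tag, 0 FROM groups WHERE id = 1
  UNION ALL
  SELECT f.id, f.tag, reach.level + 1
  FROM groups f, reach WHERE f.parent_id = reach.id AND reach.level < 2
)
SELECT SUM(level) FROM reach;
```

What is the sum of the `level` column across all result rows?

10

Base: id=1 (zeta) at level 0.
Iteration 1: rows with parent_id in {1} -> theta (id 2, level 1), iota (id 3, level 1), alpha (id 4, level 1), xi (id 5, level 1).
Iteration 2: rows with parent_id in {2,3,4,5} -> omega (id 6, level 2), gamma (id 7, level 2), nu (id 8, level 2).
Iteration 3: level < 2 fails for all current rows; recursion stops.
SUM(level) = 0 + 1 + 1 + 1 + 1 + 2 + 2 + 2 = 10.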